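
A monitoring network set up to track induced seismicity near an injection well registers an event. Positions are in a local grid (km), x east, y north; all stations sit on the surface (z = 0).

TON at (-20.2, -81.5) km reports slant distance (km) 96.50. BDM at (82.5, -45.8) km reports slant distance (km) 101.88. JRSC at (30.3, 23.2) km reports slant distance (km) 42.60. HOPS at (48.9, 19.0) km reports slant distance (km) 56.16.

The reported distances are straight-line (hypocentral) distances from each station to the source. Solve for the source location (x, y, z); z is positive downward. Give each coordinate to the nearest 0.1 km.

Each station gives a sphere (x−x_i)² + (y−y_i)² + z² = d_i² (stations at z=0).
Subtracting the TON sphere from BDM and JRSC: z² cancels, leaving linear equations in x and y:
205.4 x + 71.4 y = 786.32
101.0 x + 209.4 y = 1903.53
Solving: x ≈ 0.803, y ≈ 8.703 km (keep extra digits for the depth step; rounded: 0.8, 8.7).
Then from the TON sphere: z² = 96.50² − (x + 20.2)² − (y + 81.5)² with x = 0.803, y = 8.703, so z ≈ 27.102 ≈ 27.1 km.
Check against HOPS (with the unrounded solution): distance 56.16 ≈ 56.16 km. ✓

(0.8, 8.7, 27.1)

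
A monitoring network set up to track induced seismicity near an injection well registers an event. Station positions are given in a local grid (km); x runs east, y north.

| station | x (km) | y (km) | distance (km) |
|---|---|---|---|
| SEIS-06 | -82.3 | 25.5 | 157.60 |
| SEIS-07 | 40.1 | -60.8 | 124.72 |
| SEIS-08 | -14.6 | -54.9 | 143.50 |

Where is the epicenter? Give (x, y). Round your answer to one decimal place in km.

Circle about each station: (x + 82.3)² + (y − 25.5)² = 157.60²; (x − 40.1)² + (y + 60.8)² = 124.72²; (x + 14.6)² + (y + 54.9)² = 143.50².
Subtracting pairs of circle equations eliminates x²+y² and gives linear equations (the radical axes):
244.8 x − 172.6 y = 7163.79
135.4 x − 160.8 y = 49.14
Solving the 2×2 system: x ≈ 71.5, y ≈ 59.9 km.
Check against SEIS-06 (with the unrounded x, y): √((x + 82.3)²+(y − 25.5)²) = 157.59 ≈ 157.60 km. ✓

(71.5, 59.9)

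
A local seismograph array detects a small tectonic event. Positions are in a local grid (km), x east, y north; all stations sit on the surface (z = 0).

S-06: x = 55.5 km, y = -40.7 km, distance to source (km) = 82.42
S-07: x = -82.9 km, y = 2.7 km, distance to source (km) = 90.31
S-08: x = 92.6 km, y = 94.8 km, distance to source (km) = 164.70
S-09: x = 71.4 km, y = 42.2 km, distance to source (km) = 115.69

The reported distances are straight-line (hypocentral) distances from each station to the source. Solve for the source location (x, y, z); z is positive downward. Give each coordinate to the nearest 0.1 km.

x ≈ -10.6 km, y ≈ -24.8 km, depth ≈ 46.6 km

Each station gives a sphere (x−x_i)² + (y−y_i)² + z² = d_i² (stations at z=0).
Subtracting the S-06 sphere from S-07 and S-08: z² cancels, leaving linear equations in x and y:
-276.8 x + 86.8 y = 780.12
74.2 x + 271.0 y = -7507.97
Solving: x ≈ -10.596, y ≈ -24.803 km (keep extra digits for the depth step; rounded: -10.6, -24.8).
Then from the S-06 sphere: z² = 82.42² − (x − 55.5)² − (y + 40.7)² with x = -10.596, y = -24.803, so z ≈ 46.601 ≈ 46.6 km.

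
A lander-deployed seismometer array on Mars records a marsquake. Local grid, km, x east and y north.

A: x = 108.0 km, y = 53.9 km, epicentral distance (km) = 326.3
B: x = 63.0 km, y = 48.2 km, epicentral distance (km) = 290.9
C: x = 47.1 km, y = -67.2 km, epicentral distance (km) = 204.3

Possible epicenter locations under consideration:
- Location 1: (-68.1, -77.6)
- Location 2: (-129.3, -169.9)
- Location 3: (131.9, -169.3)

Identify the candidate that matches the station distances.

For each candidate, compare |candidate − station| to the reported distance:
Location 1: residuals A 106.5, B 109.2, C 88.6 → max 109.2 km
Location 2: residuals A 0.1, B 0.1, C 0.2 → max 0.2 km
Location 3: residuals A 101.8, B 62.7, C 71.6 → max 101.8 km
Only Location 2 has all residuals ≈ 0.

Location 2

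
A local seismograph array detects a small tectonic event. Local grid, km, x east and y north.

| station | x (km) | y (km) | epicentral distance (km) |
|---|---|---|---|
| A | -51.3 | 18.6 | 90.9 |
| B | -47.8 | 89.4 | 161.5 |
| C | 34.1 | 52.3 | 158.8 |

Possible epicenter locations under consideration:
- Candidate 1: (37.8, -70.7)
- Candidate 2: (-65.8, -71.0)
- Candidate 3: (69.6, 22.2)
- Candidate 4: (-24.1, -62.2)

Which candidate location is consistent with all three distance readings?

For each candidate, compare |candidate − station| to the reported distance:
Candidate 1: residuals A 35.2, B 20.0, C 35.7 → max 35.7 km
Candidate 2: residuals A 0.1, B 0.1, C 0.1 → max 0.1 km
Candidate 3: residuals A 30.1, B 26.2, C 112.3 → max 112.3 km
Candidate 4: residuals A 5.6, B 8.1, C 30.4 → max 30.4 km
Only Candidate 2 has all residuals ≈ 0.

Candidate 2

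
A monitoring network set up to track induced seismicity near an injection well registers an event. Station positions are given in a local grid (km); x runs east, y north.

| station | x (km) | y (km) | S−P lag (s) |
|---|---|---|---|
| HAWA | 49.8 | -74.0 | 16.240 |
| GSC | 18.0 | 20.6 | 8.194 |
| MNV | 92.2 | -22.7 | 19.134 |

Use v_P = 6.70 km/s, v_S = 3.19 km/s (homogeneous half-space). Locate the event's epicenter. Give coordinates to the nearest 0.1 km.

Distance from S−P lag: d = Δt · v_P v_S / (v_P − v_S) = Δt · (6.70·3.19)/(6.70−3.19) ≈ 6.0892·Δt.
So d_HAWA = 98.89, d_GSC = 49.89, d_MNV = 116.51 km.
Circle about each station: (x − 49.8)² + (y + 74.0)² = 98.89²; (x − 18.0)² + (y − 20.6)² = 49.89²; (x − 92.2)² + (y + 22.7)² = 116.51².
Subtracting the HAWA equation from the GSC and MNV equations removes the quadratic terms:
-63.6 x + 189.2 y = 82.54
84.8 x + 102.6 y = -2735.26
Solving the 2×2 system: x ≈ -23.3, y ≈ -7.4 km.

x ≈ -23.3 km, y ≈ -7.4 km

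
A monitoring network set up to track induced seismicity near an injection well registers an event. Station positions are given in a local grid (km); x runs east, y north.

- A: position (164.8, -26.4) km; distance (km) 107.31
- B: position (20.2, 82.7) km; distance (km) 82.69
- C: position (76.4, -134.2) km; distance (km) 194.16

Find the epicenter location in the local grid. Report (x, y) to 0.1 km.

99.3 km east, 58.6 km north

Circle about each station: (x − 164.8)² + (y + 26.4)² = 107.31²; (x − 20.2)² + (y − 82.7)² = 82.69²; (x − 76.4)² + (y + 134.2)² = 194.16².
Subtracting pairs of circle equations eliminates x²+y² and gives linear equations (the radical axes):
-289.2 x + 218.2 y = -15930.87
-176.8 x − 215.6 y = -30192.07
Solving the 2×2 system: x ≈ 99.3, y ≈ 58.6 km.
Check against A (with the unrounded x, y): √((x − 164.8)²+(y + 26.4)²) = 107.31 ≈ 107.31 km. ✓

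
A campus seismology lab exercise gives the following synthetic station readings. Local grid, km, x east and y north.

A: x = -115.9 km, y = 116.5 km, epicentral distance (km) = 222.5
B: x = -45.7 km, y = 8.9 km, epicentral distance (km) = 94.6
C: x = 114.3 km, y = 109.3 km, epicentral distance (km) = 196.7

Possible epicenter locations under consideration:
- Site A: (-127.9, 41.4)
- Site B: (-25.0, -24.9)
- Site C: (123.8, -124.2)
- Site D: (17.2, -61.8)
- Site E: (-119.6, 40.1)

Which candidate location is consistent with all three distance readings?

Site D

For each candidate, compare |candidate − station| to the reported distance:
Site A: residuals A 146.4, B 6.2, C 54.8 → max 146.4 km
Site B: residuals A 54.4, B 55.0, C 3.3 → max 55.0 km
Site C: residuals A 117.2, B 120.9, C 37.0 → max 120.9 km
Site D: residuals A 0.0, B 0.0, C 0.0 → max 0.0 km
Site E: residuals A 146.0, B 14.4, C 47.2 → max 146.0 km
Only Site D has all residuals ≈ 0.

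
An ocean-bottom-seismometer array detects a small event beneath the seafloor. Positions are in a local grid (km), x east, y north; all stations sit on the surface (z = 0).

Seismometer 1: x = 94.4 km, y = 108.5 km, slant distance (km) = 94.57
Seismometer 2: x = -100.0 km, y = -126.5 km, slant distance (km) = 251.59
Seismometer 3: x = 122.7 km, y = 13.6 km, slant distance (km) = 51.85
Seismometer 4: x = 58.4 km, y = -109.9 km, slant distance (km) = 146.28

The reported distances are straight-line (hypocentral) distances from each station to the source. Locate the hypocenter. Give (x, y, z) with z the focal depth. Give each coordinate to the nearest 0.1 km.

Each station gives a sphere (x−x_i)² + (y−y_i)² + z² = d_i² (stations at z=0).
Subtracting the Seismometer 1 sphere from Seismometer 2 and Seismometer 3: z² cancels, leaving linear equations in x and y:
-388.8 x − 470.0 y = -49035.40
56.6 x − 189.8 y = 811.70
Solving: x ≈ 96.502, y ≈ 24.501 km (keep extra digits for the depth step; rounded: 96.5, 24.5).
Then from the Seismometer 1 sphere: z² = 94.57² − (x − 94.4)² − (y − 108.5)² with x = 96.502, y = 24.501, so z ≈ 43.396 ≈ 43.4 km.

(96.5, 24.5, 43.4)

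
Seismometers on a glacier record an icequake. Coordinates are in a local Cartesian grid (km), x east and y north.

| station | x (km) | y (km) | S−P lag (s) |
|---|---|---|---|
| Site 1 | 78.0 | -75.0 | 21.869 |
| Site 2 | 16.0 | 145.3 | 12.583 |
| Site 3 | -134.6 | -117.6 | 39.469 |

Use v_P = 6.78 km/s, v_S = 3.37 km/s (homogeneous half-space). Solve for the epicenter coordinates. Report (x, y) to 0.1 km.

Distance from S−P lag: d = Δt · v_P v_S / (v_P − v_S) = Δt · (6.78·3.37)/(6.78−3.37) ≈ 6.7005·Δt.
So d_Site 1 = 146.53, d_Site 2 = 84.31, d_Site 3 = 264.46 km.
Circle about each station: (x − 78.0)² + (y + 75.0)² = 146.53²; (x − 16.0)² + (y − 145.3)² = 84.31²; (x + 134.6)² + (y + 117.6)² = 264.46².
Subtracting the Site 1 equation from the Site 2 and Site 3 equations removes the quadratic terms:
-124.0 x + 440.6 y = 24021.95
-425.2 x − 85.2 y = -28230.13
Solving the 2×2 system: x ≈ 52.5, y ≈ 69.3 km.

x ≈ 52.5 km, y ≈ 69.3 km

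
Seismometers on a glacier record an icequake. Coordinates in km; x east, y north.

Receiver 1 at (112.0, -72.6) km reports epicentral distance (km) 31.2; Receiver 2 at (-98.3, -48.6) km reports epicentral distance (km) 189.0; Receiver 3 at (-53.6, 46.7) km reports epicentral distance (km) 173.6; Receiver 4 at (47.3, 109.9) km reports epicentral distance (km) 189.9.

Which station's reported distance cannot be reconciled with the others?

Solve using three stations at a time. Using Receiver 1, Receiver 2, Receiver 3 (subtract circle equations pairwise → linear system) gives (x, y) ≈ (90.7, -49.8).
Distances from that point to each station vs reported:
  Receiver 1: calculated 31.2 vs reported 31.2 → residual 0.0 km
  Receiver 2: calculated 189.0 vs reported 189.0 → residual 0.0 km
  Receiver 3: calculated 173.6 vs reported 173.6 → residual 0.0 km
  Receiver 4: calculated 165.5 vs reported 189.9 → residual 24.4 km
Receiver 1, Receiver 2, Receiver 3 are mutually consistent (residuals ≈ 0); Receiver 4 is off by 24.4 km.

Receiver 4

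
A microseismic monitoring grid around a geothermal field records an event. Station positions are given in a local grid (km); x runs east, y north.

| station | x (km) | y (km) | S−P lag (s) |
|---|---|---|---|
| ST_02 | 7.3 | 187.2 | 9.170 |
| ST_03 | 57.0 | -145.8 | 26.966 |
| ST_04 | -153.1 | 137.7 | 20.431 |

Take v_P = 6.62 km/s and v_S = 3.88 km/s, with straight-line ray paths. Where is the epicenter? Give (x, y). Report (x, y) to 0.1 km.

(35.8, 106.1)

Distance from S−P lag: d = Δt · v_P v_S / (v_P − v_S) = Δt · (6.62·3.88)/(6.62−3.88) ≈ 9.3743·Δt.
So d_ST_02 = 85.96, d_ST_03 = 252.79, d_ST_04 = 191.53 km.
Circle about each station: (x − 7.3)² + (y − 187.2)² = 85.96²; (x − 57.0)² + (y + 145.8)² = 252.79²; (x + 153.1)² + (y − 137.7)² = 191.53².
Subtracting pairs of circle equations eliminates x²+y² and gives linear equations (the radical axes):
99.4 x − 666.0 y = -67104.15
-320.8 x − 99.0 y = -21990.85
Solving the 2×2 system: x ≈ 35.8, y ≈ 106.1 km.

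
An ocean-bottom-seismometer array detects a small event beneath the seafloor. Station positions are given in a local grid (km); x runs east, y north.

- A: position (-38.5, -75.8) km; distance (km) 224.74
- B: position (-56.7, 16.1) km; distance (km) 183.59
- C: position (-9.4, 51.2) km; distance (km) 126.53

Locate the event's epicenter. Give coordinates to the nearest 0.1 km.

(110.1, 92.8)

Circle about each station: (x + 38.5)² + (y + 75.8)² = 224.74²; (x + 56.7)² + (y − 16.1)² = 183.59²; (x + 9.4)² + (y − 51.2)² = 126.53².
Subtracting pairs of circle equations eliminates x²+y² and gives linear equations (the radical axes):
-36.4 x + 183.8 y = 13048.99
58.2 x + 254.0 y = 29980.14
Solving the 2×2 system: x ≈ 110.1, y ≈ 92.8 km.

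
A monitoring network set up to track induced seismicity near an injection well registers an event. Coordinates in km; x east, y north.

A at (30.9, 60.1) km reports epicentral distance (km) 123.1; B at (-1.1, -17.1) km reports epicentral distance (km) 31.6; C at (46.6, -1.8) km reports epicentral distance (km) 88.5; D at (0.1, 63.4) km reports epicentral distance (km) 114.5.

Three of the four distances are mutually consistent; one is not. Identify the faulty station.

B

Solve using three stations at a time. Using A, C, D (subtract circle equations pairwise → linear system) gives (x, y) ≈ (-29.4, -47.3).
Distances from that point to each station vs reported:
  A: calculated 123.1 vs reported 123.1 → residual 0.0 km
  B: calculated 41.3 vs reported 31.6 → residual 9.7 km
  C: calculated 88.5 vs reported 88.5 → residual 0.0 km
  D: calculated 114.5 vs reported 114.5 → residual 0.0 km
A, C, D are mutually consistent (residuals ≈ 0); B is off by 9.7 km.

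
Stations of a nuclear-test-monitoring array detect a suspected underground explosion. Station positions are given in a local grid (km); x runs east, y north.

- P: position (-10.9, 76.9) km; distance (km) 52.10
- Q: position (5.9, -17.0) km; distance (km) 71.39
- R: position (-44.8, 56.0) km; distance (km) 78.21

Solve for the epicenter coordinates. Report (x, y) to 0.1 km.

x ≈ 33.1 km, y ≈ 49.0 km

Circle about each station: (x + 10.9)² + (y − 76.9)² = 52.10²; (x − 5.9)² + (y + 17.0)² = 71.39²; (x + 44.8)² + (y − 56.0)² = 78.21².
Subtracting the P equation from the Q and R equations removes the quadratic terms:
33.6 x − 187.8 y = -8090.73
-67.8 x − 41.8 y = -4291.77
Solving the 2×2 system: x ≈ 33.1, y ≈ 49.0 km.
Check against P (with the unrounded x, y): √((x + 10.9)²+(y − 76.9)²) = 52.09 ≈ 52.10 km. ✓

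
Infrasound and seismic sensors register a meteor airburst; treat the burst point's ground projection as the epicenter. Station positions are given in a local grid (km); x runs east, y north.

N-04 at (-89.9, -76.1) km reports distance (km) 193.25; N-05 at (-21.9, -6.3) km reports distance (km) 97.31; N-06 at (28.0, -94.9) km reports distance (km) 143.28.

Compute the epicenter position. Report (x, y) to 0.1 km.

Circle about each station: (x + 89.9)² + (y + 76.1)² = 193.25²; (x + 21.9)² + (y + 6.3)² = 97.31²; (x − 28.0)² + (y + 94.9)² = 143.28².
Subtracting the N-04 equation from the N-05 and N-06 equations removes the quadratic terms:
136.0 x + 139.6 y = 14522.41
235.8 x − 37.6 y = 12733.19
Solving the 2×2 system: x ≈ 61.1, y ≈ 44.5 km.
Check against N-04 (with the unrounded x, y): √((x + 89.9)²+(y + 76.1)²) = 193.25 ≈ 193.25 km. ✓

61.1 km east, 44.5 km north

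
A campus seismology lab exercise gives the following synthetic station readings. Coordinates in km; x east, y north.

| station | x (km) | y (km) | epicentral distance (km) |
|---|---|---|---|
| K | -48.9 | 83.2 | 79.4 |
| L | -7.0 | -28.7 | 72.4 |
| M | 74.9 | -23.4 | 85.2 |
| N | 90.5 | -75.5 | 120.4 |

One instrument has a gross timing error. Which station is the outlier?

N

Solve using three stations at a time. Using K, L, M (subtract circle equations pairwise → linear system) gives (x, y) ≈ (17.4, 39.5).
Distances from that point to each station vs reported:
  K: calculated 79.4 vs reported 79.4 → residual 0.0 km
  L: calculated 72.4 vs reported 72.4 → residual 0.0 km
  M: calculated 85.2 vs reported 85.2 → residual 0.0 km
  N: calculated 136.3 vs reported 120.4 → residual 15.9 km
K, L, M are mutually consistent (residuals ≈ 0); N is off by 15.9 km.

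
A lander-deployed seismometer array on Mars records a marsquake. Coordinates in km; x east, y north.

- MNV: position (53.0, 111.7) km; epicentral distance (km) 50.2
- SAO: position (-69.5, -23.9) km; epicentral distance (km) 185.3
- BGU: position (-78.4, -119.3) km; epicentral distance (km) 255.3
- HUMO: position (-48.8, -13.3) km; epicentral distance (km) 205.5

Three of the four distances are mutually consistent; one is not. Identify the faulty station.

HUMO

Solve using three stations at a time. Using MNV, SAO, BGU (subtract circle equations pairwise → linear system) gives (x, y) ≈ (87.2, 75.0).
Distances from that point to each station vs reported:
  MNV: calculated 50.1 vs reported 50.2 → residual 0.1 km
  SAO: calculated 185.3 vs reported 185.3 → residual 0.0 km
  BGU: calculated 255.3 vs reported 255.3 → residual 0.0 km
  HUMO: calculated 162.1 vs reported 205.5 → residual 43.4 km
MNV, SAO, BGU are mutually consistent (residuals ≈ 0); HUMO is off by 43.4 km.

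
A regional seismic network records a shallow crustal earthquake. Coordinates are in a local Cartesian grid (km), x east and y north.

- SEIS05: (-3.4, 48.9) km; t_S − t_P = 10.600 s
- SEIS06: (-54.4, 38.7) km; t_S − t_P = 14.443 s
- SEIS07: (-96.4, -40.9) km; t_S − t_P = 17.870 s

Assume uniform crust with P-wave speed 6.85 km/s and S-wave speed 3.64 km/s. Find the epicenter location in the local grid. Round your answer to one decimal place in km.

(40.9, -20.5)

Distance from S−P lag: d = Δt · v_P v_S / (v_P − v_S) = Δt · (6.85·3.64)/(6.85−3.64) ≈ 7.7676·Δt.
So d_SEIS05 = 82.34, d_SEIS06 = 112.19, d_SEIS07 = 138.81 km.
Circle about each station: (x + 3.4)² + (y − 48.9)² = 82.34²; (x + 54.4)² + (y − 38.7)² = 112.19²; (x + 96.4)² + (y + 40.9)² = 138.81².
Subtracting pairs of circle equations eliminates x²+y² and gives linear equations (the radical axes):
-102.0 x − 20.4 y = -3752.44
-186.0 x − 179.6 y = -3925.34
Solving the 2×2 system: x ≈ 40.9, y ≈ -20.5 km.
Check against SEIS05 (with the unrounded x, y): √((x + 3.4)²+(y − 48.9)²) = 82.32 ≈ 82.34 km. ✓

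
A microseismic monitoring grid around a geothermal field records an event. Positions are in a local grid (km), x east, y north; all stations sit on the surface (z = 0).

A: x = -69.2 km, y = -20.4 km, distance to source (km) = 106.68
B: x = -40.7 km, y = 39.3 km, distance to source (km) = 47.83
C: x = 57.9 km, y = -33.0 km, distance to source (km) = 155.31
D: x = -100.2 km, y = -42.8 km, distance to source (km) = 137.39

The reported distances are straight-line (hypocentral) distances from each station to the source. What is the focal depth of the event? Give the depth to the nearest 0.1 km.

z ≈ 23.2 km

Each station gives a sphere (x−x_i)² + (y−y_i)² + z² = d_i² (stations at z=0).
Subtracting the A sphere from B and C: z² cancels, leaving linear equations in x and y:
57.0 x + 119.4 y = 7089.09
254.2 x − 25.2 y = -13503.96
Solving: x ≈ -45.103, y ≈ 80.904 km (keep extra digits for the depth step; rounded: -45.1, 80.9).
Then from the A sphere: z² = 106.68² − (x + 69.2)² − (y + 20.4)² with x = -45.103, y = 80.904, so z ≈ 23.183 ≈ 23.2 km.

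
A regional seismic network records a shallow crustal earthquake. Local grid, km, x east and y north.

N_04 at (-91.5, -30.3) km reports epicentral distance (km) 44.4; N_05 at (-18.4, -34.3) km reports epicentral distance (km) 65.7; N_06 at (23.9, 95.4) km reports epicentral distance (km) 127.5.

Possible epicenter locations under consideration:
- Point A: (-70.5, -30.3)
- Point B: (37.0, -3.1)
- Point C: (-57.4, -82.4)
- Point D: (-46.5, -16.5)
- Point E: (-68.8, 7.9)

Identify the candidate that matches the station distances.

Point E

For each candidate, compare |candidate − station| to the reported distance:
Point A: residuals N_04 23.4, N_05 13.4, N_06 29.7 → max 29.7 km
Point B: residuals N_04 86.9, N_05 2.1, N_06 28.1 → max 86.9 km
Point C: residuals N_04 17.9, N_05 3.8, N_06 68.0 → max 68.0 km
Point D: residuals N_04 2.7, N_05 32.4, N_06 4.7 → max 32.4 km
Point E: residuals N_04 0.0, N_05 0.0, N_06 0.0 → max 0.0 km
Only Point E has all residuals ≈ 0.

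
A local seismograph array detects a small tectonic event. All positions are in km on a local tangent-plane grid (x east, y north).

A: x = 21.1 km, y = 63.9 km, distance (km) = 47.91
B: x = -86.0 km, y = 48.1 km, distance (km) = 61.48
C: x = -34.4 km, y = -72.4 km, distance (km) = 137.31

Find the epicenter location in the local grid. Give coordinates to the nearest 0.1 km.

Circle about each station: (x − 21.1)² + (y − 63.9)² = 47.91²; (x + 86.0)² + (y − 48.1)² = 61.48²; (x + 34.4)² + (y + 72.4)² = 137.31².
Subtracting pairs of circle equations eliminates x²+y² and gives linear equations (the radical axes):
-214.2 x − 31.6 y = 3696.77
-111.0 x − 272.6 y = -14661.97
Solving the 2×2 system: x ≈ -26.8, y ≈ 64.7 km.
Check against A (with the unrounded x, y): √((x − 21.1)²+(y − 63.9)²) = 47.91 ≈ 47.91 km. ✓

-26.8 km east, 64.7 km north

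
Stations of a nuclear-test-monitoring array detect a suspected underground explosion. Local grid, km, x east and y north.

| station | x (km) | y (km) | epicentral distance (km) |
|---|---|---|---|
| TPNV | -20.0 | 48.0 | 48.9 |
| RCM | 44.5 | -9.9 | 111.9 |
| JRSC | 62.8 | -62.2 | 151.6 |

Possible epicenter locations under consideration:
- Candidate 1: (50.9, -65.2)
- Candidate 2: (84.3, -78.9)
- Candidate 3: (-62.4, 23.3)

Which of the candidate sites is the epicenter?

For each candidate, compare |candidate − station| to the reported distance:
Candidate 1: residuals TPNV 84.7, RCM 56.2, JRSC 139.3 → max 139.3 km
Candidate 2: residuals TPNV 115.4, RCM 32.2, JRSC 124.4 → max 124.4 km
Candidate 3: residuals TPNV 0.2, RCM 0.0, JRSC 0.0 → max 0.2 km
Only Candidate 3 has all residuals ≈ 0.

Candidate 3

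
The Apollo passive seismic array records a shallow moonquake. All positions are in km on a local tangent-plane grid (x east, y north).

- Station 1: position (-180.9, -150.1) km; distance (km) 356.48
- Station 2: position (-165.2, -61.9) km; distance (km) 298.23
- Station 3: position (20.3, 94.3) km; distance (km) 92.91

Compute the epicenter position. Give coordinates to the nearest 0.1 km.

(106.8, 60.4)

Circle about each station: (x + 180.9)² + (y + 150.1)² = 356.48²; (x + 165.2)² + (y + 61.9)² = 298.23²; (x − 20.3)² + (y − 94.3)² = 92.91².
Subtracting the Station 1 equation from the Station 2 and Station 3 equations removes the quadratic terms:
31.4 x + 176.4 y = 14004.69
402.4 x + 488.8 y = 72495.48
Solving the 2×2 system: x ≈ 106.8, y ≈ 60.4 km.
Check against Station 1 (with the unrounded x, y): √((x + 180.9)²+(y + 150.1)²) = 356.48 ≈ 356.48 km. ✓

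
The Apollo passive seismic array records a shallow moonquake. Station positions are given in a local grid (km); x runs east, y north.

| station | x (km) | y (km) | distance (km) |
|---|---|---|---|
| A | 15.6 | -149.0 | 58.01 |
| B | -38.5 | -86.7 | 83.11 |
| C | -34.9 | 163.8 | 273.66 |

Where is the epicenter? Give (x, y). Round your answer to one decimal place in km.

Circle about each station: (x − 15.6)² + (y + 149.0)² = 58.01²; (x + 38.5)² + (y + 86.7)² = 83.11²; (x + 34.9)² + (y − 163.8)² = 273.66².
Subtracting the A equation from the B and C equations removes the quadratic terms:
-108.2 x + 124.6 y = -16987.33
-101.0 x + 625.6 y = -65920.55
Solving the 2×2 system: x ≈ 43.8, y ≈ -98.3 km.
Check against A (with the unrounded x, y): √((x − 15.6)²+(y + 149.0)²) = 58.01 ≈ 58.01 km. ✓

(43.8, -98.3)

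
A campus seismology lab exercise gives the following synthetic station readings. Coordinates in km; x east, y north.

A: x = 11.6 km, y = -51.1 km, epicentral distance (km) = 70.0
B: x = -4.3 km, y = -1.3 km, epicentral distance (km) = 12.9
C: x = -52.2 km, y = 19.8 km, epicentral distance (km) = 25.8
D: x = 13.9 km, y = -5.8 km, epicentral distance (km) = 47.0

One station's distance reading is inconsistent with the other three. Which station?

B

Solve using three stations at a time. Using A, C, D (subtract circle equations pairwise → linear system) gives (x, y) ≈ (-32.2, 3.5).
Distances from that point to each station vs reported:
  A: calculated 70.0 vs reported 70.0 → residual 0.0 km
  B: calculated 28.3 vs reported 12.9 → residual 15.4 km
  C: calculated 25.8 vs reported 25.8 → residual 0.0 km
  D: calculated 47.0 vs reported 47.0 → residual 0.0 km
A, C, D are mutually consistent (residuals ≈ 0); B is off by 15.4 km.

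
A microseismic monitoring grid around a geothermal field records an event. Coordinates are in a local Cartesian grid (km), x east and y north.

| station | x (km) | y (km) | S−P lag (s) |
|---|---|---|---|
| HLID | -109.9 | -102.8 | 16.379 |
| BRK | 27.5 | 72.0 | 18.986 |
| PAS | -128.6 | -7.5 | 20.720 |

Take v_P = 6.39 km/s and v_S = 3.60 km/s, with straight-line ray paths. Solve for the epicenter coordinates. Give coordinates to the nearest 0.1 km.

(23.9, -84.5)

Distance from S−P lag: d = Δt · v_P v_S / (v_P − v_S) = Δt · (6.39·3.60)/(6.39−3.60) ≈ 8.2452·Δt.
So d_HLID = 135.05, d_BRK = 156.54, d_PAS = 170.84 km.
Circle about each station: (x + 109.9)² + (y + 102.8)² = 135.05²; (x − 27.5)² + (y − 72.0)² = 156.54²; (x + 128.6)² + (y + 7.5)² = 170.84².
Subtracting the HLID equation from the BRK and PAS equations removes the quadratic terms:
274.8 x + 349.6 y = -22971.87
-37.4 x + 190.6 y = -16999.44
Solving the 2×2 system: x ≈ 23.9, y ≈ -84.5 km.
Check against HLID (with the unrounded x, y): √((x + 109.9)²+(y + 102.8)²) = 135.05 ≈ 135.05 km. ✓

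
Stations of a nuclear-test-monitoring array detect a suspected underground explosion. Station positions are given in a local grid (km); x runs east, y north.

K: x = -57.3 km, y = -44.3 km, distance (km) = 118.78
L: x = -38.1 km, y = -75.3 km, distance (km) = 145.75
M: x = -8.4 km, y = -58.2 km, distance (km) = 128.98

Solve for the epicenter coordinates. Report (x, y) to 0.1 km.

(-24.3, 69.8)

Circle about each station: (x + 57.3)² + (y + 44.3)² = 118.78²; (x + 38.1)² + (y + 75.3)² = 145.75²; (x + 8.4)² + (y + 58.2)² = 128.98².
Subtracting the K equation from the L and M equations removes the quadratic terms:
38.4 x − 62.0 y = -5258.45
97.8 x − 27.8 y = -4315.13
Solving the 2×2 system: x ≈ -24.3, y ≈ 69.8 km.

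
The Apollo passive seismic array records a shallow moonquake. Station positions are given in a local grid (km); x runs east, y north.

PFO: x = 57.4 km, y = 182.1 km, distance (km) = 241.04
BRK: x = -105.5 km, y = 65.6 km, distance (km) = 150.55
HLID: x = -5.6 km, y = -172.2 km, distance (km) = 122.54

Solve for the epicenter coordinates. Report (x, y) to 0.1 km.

-8.7 km east, -49.7 km north

Circle about each station: (x − 57.4)² + (y − 182.1)² = 241.04²; (x + 105.5)² + (y − 65.6)² = 150.55²; (x + 5.6)² + (y + 172.2)² = 122.54².
Subtracting pairs of circle equations eliminates x²+y² and gives linear equations (the radical axes):
-325.8 x − 233.0 y = 14413.42
-126.0 x − 708.6 y = 36313.26
Solving the 2×2 system: x ≈ -8.7, y ≈ -49.7 km.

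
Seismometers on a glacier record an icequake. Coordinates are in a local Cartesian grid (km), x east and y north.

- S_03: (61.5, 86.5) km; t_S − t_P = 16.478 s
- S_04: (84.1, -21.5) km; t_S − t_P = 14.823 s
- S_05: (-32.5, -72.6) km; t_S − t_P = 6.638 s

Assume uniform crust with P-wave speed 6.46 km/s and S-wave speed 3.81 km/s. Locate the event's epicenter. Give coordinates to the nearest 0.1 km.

-53.4 km east, -14.6 km north

Distance from S−P lag: d = Δt · v_P v_S / (v_P − v_S) = Δt · (6.46·3.81)/(6.46−3.81) ≈ 9.2878·Δt.
So d_S_03 = 153.04, d_S_04 = 137.67, d_S_05 = 61.65 km.
Circle about each station: (x − 61.5)² + (y − 86.5)² = 153.04²; (x − 84.1)² + (y + 21.5)² = 137.67²; (x + 32.5)² + (y + 72.6)² = 61.65².
Subtracting the S_03 equation from the S_04 and S_05 equations removes the quadratic terms:
45.2 x − 216.0 y = 738.77
-188.0 x − 318.2 y = 14683.03
Solving the 2×2 system: x ≈ -53.4, y ≈ -14.6 km.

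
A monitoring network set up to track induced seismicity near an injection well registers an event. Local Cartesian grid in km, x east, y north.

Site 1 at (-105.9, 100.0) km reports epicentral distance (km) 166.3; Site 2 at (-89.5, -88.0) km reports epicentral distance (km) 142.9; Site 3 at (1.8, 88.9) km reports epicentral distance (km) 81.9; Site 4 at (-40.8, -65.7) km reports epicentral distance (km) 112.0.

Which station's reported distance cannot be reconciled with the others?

Solve using three stations at a time. Using Site 1, Site 3, Site 4 (subtract circle equations pairwise → linear system) gives (x, y) ≈ (37.0, 14.9).
Distances from that point to each station vs reported:
  Site 1: calculated 166.3 vs reported 166.3 → residual 0.0 km
  Site 2: calculated 163.1 vs reported 142.9 → residual 20.2 km
  Site 3: calculated 81.9 vs reported 81.9 → residual 0.0 km
  Site 4: calculated 112.0 vs reported 112.0 → residual 0.0 km
Site 1, Site 3, Site 4 are mutually consistent (residuals ≈ 0); Site 2 is off by 20.2 km.

Site 2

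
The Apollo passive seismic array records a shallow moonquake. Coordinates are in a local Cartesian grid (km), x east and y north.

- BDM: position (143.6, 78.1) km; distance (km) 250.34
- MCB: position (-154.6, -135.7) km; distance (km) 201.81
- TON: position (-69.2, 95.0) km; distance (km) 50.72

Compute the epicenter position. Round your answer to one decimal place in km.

Circle about each station: (x − 143.6)² + (y − 78.1)² = 250.34²; (x + 154.6)² + (y + 135.7)² = 201.81²; (x + 69.2)² + (y − 95.0)² = 50.72².
Subtracting pairs of circle equations eliminates x²+y² and gives linear equations (the radical axes):
-596.4 x − 427.6 y = 37537.92
-425.6 x + 33.8 y = 47190.67
Solving the 2×2 system: x ≈ -106.1, y ≈ 60.2 km.

x ≈ -106.1 km, y ≈ 60.2 km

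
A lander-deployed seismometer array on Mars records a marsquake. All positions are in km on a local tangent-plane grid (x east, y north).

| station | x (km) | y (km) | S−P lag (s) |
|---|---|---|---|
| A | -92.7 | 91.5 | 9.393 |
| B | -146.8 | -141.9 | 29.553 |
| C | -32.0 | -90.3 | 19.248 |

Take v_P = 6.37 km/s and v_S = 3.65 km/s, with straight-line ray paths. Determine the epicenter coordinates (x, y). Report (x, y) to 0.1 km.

-14.5 km east, 73.3 km north

Distance from S−P lag: d = Δt · v_P v_S / (v_P − v_S) = Δt · (6.37·3.65)/(6.37−3.65) ≈ 8.5480·Δt.
So d_A = 80.29, d_B = 252.62, d_C = 164.53 km.
Circle about each station: (x + 92.7)² + (y − 91.5)² = 80.29²; (x + 146.8)² + (y + 141.9)² = 252.62²; (x + 32.0)² + (y + 90.3)² = 164.53².
Subtracting the A equation from the B and C equations removes the quadratic terms:
-108.2 x − 466.8 y = -32650.07
121.4 x − 363.6 y = -28411.09
Solving the 2×2 system: x ≈ -14.5, y ≈ 73.3 km.
Check against A (with the unrounded x, y): √((x + 92.7)²+(y − 91.5)²) = 80.30 ≈ 80.29 km. ✓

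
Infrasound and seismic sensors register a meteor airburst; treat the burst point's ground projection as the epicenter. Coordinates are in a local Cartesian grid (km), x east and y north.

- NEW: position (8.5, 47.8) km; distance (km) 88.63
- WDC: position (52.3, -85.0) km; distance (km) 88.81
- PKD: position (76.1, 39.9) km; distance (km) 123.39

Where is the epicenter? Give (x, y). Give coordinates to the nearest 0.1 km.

Circle about each station: (x − 8.5)² + (y − 47.8)² = 88.63²; (x − 52.3)² + (y + 85.0)² = 88.81²; (x − 76.1)² + (y − 39.9)² = 123.39².
Subtracting the NEW equation from the WDC and PKD equations removes the quadratic terms:
87.6 x − 265.6 y = 7571.26
135.2 x − 15.8 y = -2343.69
Solving the 2×2 system: x ≈ -21.5, y ≈ -35.6 km.

x ≈ -21.5 km, y ≈ -35.6 km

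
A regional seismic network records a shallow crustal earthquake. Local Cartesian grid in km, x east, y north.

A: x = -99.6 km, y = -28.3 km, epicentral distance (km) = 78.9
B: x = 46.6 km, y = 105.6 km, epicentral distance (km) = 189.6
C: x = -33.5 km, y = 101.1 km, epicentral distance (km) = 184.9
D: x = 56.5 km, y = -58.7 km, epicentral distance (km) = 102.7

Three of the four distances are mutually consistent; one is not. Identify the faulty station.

B

Solve using three stations at a time. Using A, C, D (subtract circle equations pairwise → linear system) gives (x, y) ≈ (-43.2, -83.6).
Distances from that point to each station vs reported:
  A: calculated 79.0 vs reported 78.9 → residual 0.1 km
  B: calculated 209.4 vs reported 189.6 → residual 19.8 km
  C: calculated 184.9 vs reported 184.9 → residual 0.0 km
  D: calculated 102.8 vs reported 102.7 → residual 0.1 km
A, C, D are mutually consistent (residuals ≈ 0); B is off by 19.8 km.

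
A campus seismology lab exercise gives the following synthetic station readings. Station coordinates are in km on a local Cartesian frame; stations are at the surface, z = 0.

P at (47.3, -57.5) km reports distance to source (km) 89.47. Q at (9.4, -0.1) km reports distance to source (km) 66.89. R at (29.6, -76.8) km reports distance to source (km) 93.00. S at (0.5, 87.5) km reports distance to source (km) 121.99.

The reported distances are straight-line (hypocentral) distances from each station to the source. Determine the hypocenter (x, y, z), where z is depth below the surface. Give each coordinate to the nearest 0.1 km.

(1.0, -16.1, 64.4)

Each station gives a sphere (x−x_i)² + (y−y_i)² + z² = d_i² (stations at z=0).
Subtracting the P sphere from Q and R: z² cancels, leaving linear equations in x and y:
-75.8 x + 114.8 y = -1924.56
-35.4 x − 38.6 y = 586.74
Solving: x ≈ 0.991, y ≈ -16.110 km (keep extra digits for the depth step; rounded: 1.0, -16.1).
Then from the P sphere: z² = 89.47² − (x − 47.3)² − (y + 57.5)² with x = 0.991, y = -16.110, so z ≈ 64.399 ≈ 64.4 km.
Check against S (with the unrounded solution): distance 121.99 ≈ 121.99 km. ✓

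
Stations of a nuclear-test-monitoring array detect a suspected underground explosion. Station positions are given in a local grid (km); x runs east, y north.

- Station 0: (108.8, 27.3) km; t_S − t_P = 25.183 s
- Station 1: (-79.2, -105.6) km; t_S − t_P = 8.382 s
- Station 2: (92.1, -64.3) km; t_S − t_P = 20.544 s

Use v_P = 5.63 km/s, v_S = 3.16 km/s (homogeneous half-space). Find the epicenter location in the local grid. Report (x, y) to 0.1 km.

x ≈ -55.2 km, y ≈ -50.2 km

Distance from S−P lag: d = Δt · v_P v_S / (v_P − v_S) = Δt · (5.63·3.16)/(5.63−3.16) ≈ 7.2028·Δt.
So d_Station 0 = 181.39, d_Station 1 = 60.37, d_Station 2 = 147.97 km.
Circle about each station: (x − 108.8)² + (y − 27.3)² = 181.39²; (x + 79.2)² + (y + 105.6)² = 60.37²; (x − 92.1)² + (y + 64.3)² = 147.97².
Subtracting pairs of circle equations eliminates x²+y² and gives linear equations (the radical axes):
-376.0 x − 265.8 y = 34099.07
-33.4 x − 183.2 y = 11041.38
Solving the 2×2 system: x ≈ -55.2, y ≈ -50.2 km.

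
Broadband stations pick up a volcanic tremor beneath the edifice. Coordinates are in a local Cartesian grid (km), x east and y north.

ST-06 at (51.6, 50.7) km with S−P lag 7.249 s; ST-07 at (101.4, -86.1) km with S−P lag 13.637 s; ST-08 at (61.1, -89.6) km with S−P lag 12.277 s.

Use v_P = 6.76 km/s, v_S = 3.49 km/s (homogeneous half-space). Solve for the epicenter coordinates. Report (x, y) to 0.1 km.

Distance from S−P lag: d = Δt · v_P v_S / (v_P − v_S) = Δt · (6.76·3.49)/(6.76−3.49) ≈ 7.2148·Δt.
So d_ST-06 = 52.30, d_ST-07 = 98.39, d_ST-08 = 88.58 km.
Circle about each station: (x − 51.6)² + (y − 50.7)² = 52.30²; (x − 101.4)² + (y + 86.1)² = 98.39²; (x − 61.1)² + (y + 89.6)² = 88.58².
Subtracting the ST-06 equation from the ST-07 and ST-08 equations removes the quadratic terms:
99.6 x − 273.6 y = 5516.82
19.0 x − 280.6 y = 1417.19
Solving the 2×2 system: x ≈ 51.0, y ≈ -1.6 km.

51.0 km east, -1.6 km north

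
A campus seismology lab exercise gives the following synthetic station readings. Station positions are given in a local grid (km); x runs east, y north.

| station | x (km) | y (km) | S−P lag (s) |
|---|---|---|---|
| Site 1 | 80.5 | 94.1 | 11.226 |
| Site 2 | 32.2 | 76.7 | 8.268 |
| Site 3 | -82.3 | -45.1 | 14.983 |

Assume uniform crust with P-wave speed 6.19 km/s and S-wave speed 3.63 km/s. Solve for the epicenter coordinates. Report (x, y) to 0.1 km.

Distance from S−P lag: d = Δt · v_P v_S / (v_P − v_S) = Δt · (6.19·3.63)/(6.19−3.63) ≈ 8.7772·Δt.
So d_Site 1 = 98.53, d_Site 2 = 72.57, d_Site 3 = 131.51 km.
Circle about each station: (x − 80.5)² + (y − 94.1)² = 98.53²; (x − 32.2)² + (y − 76.7)² = 72.57²; (x + 82.3)² + (y + 45.1)² = 131.51².
Subtracting pairs of circle equations eliminates x²+y² and gives linear equations (the radical axes):
-96.6 x − 34.8 y = -3973.57
-325.6 x − 278.4 y = -14114.48
Solving the 2×2 system: x ≈ 39.5, y ≈ 4.5 km.
Check against Site 1 (with the unrounded x, y): √((x − 80.5)²+(y − 94.1)²) = 98.55 ≈ 98.53 km. ✓

x ≈ 39.5 km, y ≈ 4.5 km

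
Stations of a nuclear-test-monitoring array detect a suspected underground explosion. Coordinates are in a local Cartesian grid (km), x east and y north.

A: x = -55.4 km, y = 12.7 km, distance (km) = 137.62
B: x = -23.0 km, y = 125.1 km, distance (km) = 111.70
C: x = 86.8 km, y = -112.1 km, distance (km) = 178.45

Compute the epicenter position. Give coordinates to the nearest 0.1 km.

(71.6, 65.7)

Circle about each station: (x + 55.4)² + (y − 12.7)² = 137.62²; (x + 23.0)² + (y − 125.1)² = 111.70²; (x − 86.8)² + (y + 112.1)² = 178.45².
Subtracting the A equation from the B and C equations removes the quadratic terms:
64.8 x + 224.8 y = 19410.93
284.4 x − 249.6 y = 3965.06
Solving the 2×2 system: x ≈ 71.6, y ≈ 65.7 km.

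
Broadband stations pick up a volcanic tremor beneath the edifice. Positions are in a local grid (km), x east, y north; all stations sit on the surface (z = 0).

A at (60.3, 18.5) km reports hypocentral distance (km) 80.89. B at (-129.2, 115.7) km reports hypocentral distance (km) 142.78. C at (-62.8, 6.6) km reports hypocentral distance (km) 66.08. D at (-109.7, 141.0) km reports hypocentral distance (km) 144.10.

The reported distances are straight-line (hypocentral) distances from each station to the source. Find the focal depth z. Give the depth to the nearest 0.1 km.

z ≈ 28.8 km

Each station gives a sphere (x−x_i)² + (y−y_i)² + z² = d_i² (stations at z=0).
Subtracting the A sphere from B and C: z² cancels, leaving linear equations in x and y:
-379.0 x + 194.4 y = 12257.85
-246.2 x − 23.8 y = 2185.69
Solving: x ≈ -12.599, y ≈ 38.492 km (keep extra digits for the depth step; rounded: -12.6, 38.5).
Then from the A sphere: z² = 80.89² − (x − 60.3)² − (y − 18.5)² with x = -12.599, y = 38.492, so z ≈ 28.797 ≈ 28.8 km.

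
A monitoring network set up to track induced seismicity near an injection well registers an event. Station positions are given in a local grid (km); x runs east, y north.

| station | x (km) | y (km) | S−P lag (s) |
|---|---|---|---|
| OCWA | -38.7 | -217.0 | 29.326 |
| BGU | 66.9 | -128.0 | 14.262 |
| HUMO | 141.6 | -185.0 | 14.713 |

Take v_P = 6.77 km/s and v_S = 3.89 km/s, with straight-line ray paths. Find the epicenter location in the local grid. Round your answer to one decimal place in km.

(174.7, -54.6)

Distance from S−P lag: d = Δt · v_P v_S / (v_P − v_S) = Δt · (6.77·3.89)/(6.77−3.89) ≈ 9.1442·Δt.
So d_OCWA = 268.16, d_BGU = 130.41, d_HUMO = 134.54 km.
Circle about each station: (x + 38.7)² + (y + 217.0)² = 268.16²; (x − 66.9)² + (y + 128.0)² = 130.41²; (x − 141.6)² + (y + 185.0)² = 134.54².
Subtracting the OCWA equation from the BGU and HUMO equations removes the quadratic terms:
211.2 x + 178.0 y = 27175.94
360.6 x + 64.0 y = 59497.64
Solving the 2×2 system: x ≈ 174.7, y ≈ -54.6 km.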